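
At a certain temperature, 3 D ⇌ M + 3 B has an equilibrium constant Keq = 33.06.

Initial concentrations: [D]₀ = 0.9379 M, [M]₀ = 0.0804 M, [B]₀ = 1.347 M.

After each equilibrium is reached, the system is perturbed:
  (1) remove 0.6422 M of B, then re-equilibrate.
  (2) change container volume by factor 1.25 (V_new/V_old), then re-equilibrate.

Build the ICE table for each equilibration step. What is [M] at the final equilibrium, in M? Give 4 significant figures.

[M]_eq = 0.2431 M

Q₀ = 0.2382 vs Keq = 33.06 ⇒ Q<K, forward
Step 1:
                    D           M           B
  init         0.9379      0.0804       1.347
  Δ           -0.5565      0.1855      0.5565
  eq           0.3814      0.2659       1.904
  solve Keq expr → x = 0.1855; check Q = 33.06
Then remove 0.6422 M of B.
Step 2:
                    D           M           B
  init         0.3814      0.2659       1.261
  Δ          -0.09824     0.03275     0.09824
  eq           0.2831      0.2987        1.36
  solve Keq expr → x = 0.03275; check Q = 33.06
Then change container volume by factor 1.25 (V_new/V_old).
Step 3:
                    D           M           B
  init         0.2265      0.2389       1.088
  Δ          -0.01257     0.00419     0.01257
  eq           0.2139      0.2431         1.1
  solve Keq expr → x = 0.00419; check Q = 33.06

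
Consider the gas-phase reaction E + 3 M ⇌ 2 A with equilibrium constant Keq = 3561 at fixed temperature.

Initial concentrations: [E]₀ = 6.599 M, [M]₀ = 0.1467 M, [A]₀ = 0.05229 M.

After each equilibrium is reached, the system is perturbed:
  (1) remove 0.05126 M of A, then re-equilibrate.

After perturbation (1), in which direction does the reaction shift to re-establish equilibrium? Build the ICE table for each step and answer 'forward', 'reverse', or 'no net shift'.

Direction: forward

Q₀ = 0.1312 vs Keq = 3561 ⇒ Q<K, forward
Step 1:
                   E          M          A
  init         6.599     0.1467    0.05229
  Δ          -0.0457    -0.1371     0.0914
  eq           6.553     0.0096     0.1437
  solve Keq expr → x = 0.0457; check Q = 3561
Then remove 0.05126 M of A.
Step 2:
                   E          M          A
  init         6.553     0.0096    0.09243
  Δ       -7.8831e-04  -0.002365   0.001577
  eq           6.553   0.007235    0.09401
  solve Keq expr → x = 7.8831e-04; check Q = 3561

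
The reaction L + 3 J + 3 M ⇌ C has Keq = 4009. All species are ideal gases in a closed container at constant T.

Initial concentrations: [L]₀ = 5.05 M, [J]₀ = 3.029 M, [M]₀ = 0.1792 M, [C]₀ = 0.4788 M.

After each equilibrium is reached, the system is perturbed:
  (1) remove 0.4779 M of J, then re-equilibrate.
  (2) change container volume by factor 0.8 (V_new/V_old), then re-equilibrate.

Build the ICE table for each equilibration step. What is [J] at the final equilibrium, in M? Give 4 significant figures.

Q₀ = 0.5929 vs Keq = 4009 ⇒ Q<K, forward
Step 1:
                   L          J          M          C
  Initial       5.05      3.029     0.1792     0.4788
  Change    -0.05625    -0.1687    -0.1687    0.05625
  Equil        4.994       2.86    0.01045      0.535
  solve Keq expr → x = 0.05625; check Q = 4009
Then remove 0.4779 M of J.
Step 2:
                   L          J          M          C
  Initial      4.994      2.382    0.01045      0.535
  Change  6.9331e-04    0.00208    0.00208 -6.9331e-04
  Equil        4.994      2.384    0.01253     0.5344
  solve Keq expr → x = -6.9331e-04; check Q = 4009
Then change container volume by factor 0.8 (V_new/V_old).
Step 3:
                   L          J          M          C
  Initial      6.243      2.981    0.01567     0.6679
  Change    -0.00187  -0.005611  -0.005611    0.00187
  Equil        6.241      2.975    0.01006     0.6698
  solve Keq expr → x = 0.00187; check Q = 4009

[J]_eq = 2.975 M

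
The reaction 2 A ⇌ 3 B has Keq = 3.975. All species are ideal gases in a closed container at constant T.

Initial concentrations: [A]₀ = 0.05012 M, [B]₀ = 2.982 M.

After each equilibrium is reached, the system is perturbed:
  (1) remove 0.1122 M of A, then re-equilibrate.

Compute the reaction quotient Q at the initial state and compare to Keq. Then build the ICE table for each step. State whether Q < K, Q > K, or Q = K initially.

Q₀ = 1.0556e+04 vs Keq = 3.975 ⇒ Q>K, reverse
Step 1:
                  A         B
  I         0.05012     2.982
  C          0.9394    -1.409
  E          0.9895     1.573
  solve Keq expr → x = -0.4697; check Q = 3.975
Then remove 0.1122 M of A.
Step 2:
                  A         B
  I          0.8773     1.573
  C         0.04676  -0.07014
  E           0.924     1.503
  solve Keq expr → x = -0.02338; check Q = 3.975

Q₀ = 1.0556e+04; Q > K (proceeds reverse)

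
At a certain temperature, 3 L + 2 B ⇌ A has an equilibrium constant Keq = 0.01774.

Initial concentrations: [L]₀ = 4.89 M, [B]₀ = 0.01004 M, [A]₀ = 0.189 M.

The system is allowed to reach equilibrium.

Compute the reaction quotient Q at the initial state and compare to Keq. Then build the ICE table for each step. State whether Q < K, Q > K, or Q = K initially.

Q₀ = 16.03 vs Keq = 0.01774 ⇒ Q>K, reverse
Step 1:
                   L          B          A
  I             4.89    0.01004      0.189
  C           0.2808     0.1872    -0.0936
  E            5.171     0.1972     0.0954
  solve Keq expr → x = -0.0936; check Q = 0.01774

Q₀ = 16.03; Q > K (proceeds reverse)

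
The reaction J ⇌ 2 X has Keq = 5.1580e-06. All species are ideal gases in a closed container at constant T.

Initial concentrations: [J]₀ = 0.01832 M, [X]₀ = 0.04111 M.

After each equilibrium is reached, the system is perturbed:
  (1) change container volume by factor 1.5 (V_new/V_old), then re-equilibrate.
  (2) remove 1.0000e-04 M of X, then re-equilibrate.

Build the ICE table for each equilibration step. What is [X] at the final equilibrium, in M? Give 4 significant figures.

Q₀ = 0.09225 vs Keq = 5.1580e-06 ⇒ Q>K, reverse
Step 1:
                  J         X
  Initial   0.01832   0.04111
  Change    0.02033  -0.04066
  Equil     0.03865 4.4650e-04
  solve Keq expr → x = -0.02033; check Q = 5.1580e-06
Then change container volume by factor 1.5 (V_new/V_old).
Step 2:
                  J         X
  Initial   0.02577 2.9767e-04
  Change  -3.3332e-05 6.6664e-05
  Equil     0.02573 3.6433e-04
  solve Keq expr → x = 3.3332e-05; check Q = 5.1580e-06
Then remove 1.0000e-04 M of X.
Step 3:
                  J         X
  Initial   0.02573 2.6433e-04
  Change  -4.9824e-05 9.9647e-05
  Equil     0.02568 3.6398e-04
  solve Keq expr → x = 4.9824e-05; check Q = 5.1580e-06

[X]_eq = 3.6398e-04 M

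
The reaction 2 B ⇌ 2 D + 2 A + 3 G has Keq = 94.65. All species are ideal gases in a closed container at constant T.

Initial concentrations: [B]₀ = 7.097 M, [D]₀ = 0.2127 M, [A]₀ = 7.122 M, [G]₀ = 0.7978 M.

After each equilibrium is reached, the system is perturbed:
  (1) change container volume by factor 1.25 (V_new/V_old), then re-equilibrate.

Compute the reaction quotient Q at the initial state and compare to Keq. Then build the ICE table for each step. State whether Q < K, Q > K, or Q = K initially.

Q₀ = 0.02314 vs Keq = 94.65 ⇒ Q<K, forward
Step 1:
                  B         D         A         G
  I           7.097    0.2127     7.122    0.7978
  C          -1.284     1.284     1.284     1.926
  E           5.813     1.497     8.406     2.724
  solve Keq expr → x = 0.642; check Q = 94.65
Then change container volume by factor 1.25 (V_new/V_old).
Step 2:
                  B         D         A         G
  I            4.65     1.197     6.725     2.179
  C         -0.2698    0.2698    0.2698    0.4047
  E           4.381     1.467     6.995     2.584
  solve Keq expr → x = 0.1349; check Q = 94.65

Q₀ = 0.02314; Q < K (proceeds forward)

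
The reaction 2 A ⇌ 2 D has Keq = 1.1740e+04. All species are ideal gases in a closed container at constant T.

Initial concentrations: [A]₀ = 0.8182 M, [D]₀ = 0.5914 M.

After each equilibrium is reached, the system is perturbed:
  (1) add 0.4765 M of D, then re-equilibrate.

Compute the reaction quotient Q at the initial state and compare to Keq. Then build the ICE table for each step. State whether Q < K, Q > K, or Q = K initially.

Q₀ = 0.5224; Q < K (proceeds forward)

Q₀ = 0.5224 vs Keq = 1.1740e+04 ⇒ Q<K, forward
Step 1:
                  A         D
  Initial    0.8182    0.5914
  Change    -0.8053    0.8053
  Equil     0.01289     1.397
  solve Keq expr → x = 0.4027; check Q = 1.1740e+04
Then add 0.4765 M of D.
Step 2:
                  A         D
  Initial   0.01289     1.873
  Change   0.004358 -0.004358
  Equil     0.01725     1.869
  solve Keq expr → x = -0.002179; check Q = 1.1740e+04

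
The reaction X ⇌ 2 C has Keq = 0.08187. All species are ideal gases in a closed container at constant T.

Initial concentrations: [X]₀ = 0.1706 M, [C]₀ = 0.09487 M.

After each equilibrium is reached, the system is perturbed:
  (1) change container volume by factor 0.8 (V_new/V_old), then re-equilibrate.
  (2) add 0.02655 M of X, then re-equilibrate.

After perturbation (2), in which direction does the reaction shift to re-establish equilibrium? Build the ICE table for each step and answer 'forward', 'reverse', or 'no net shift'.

Q₀ = 0.05276 vs Keq = 0.08187 ⇒ Q<K, forward
Step 1:
                    X           C
  I            0.1706     0.09487
  C         -0.009914     0.01983
  E            0.1607      0.1147
  solve Keq expr → x = 0.009914; check Q = 0.08187
Then change container volume by factor 0.8 (V_new/V_old).
Step 2:
                    X           C
  I            0.2009      0.1434
  C          0.006534    -0.01307
  E            0.2074      0.1303
  solve Keq expr → x = -0.006534; check Q = 0.08187
Then add 0.02655 M of X.
Step 3:
                    X           C
  I            0.2339      0.1303
  C         -0.003522    0.007044
  E            0.2304      0.1373
  solve Keq expr → x = 0.003522; check Q = 0.08187

Direction: forward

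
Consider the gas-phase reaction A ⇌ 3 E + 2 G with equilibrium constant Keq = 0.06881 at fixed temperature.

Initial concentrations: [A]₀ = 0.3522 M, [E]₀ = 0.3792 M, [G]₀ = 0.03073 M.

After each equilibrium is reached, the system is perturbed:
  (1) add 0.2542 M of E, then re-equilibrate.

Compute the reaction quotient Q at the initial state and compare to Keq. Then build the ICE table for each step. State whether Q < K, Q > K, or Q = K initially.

Q₀ = 1.4620e-04 vs Keq = 0.06881 ⇒ Q<K, forward
Step 1:
                  A         E         G
  Initial    0.3522    0.3792   0.03073
  Change    -0.1011    0.3034    0.2023
  Equil      0.2511    0.6826     0.233
  solve Keq expr → x = 0.1011; check Q = 0.06881
Then add 0.2542 M of E.
Step 2:
                  A         E         G
  Initial    0.2511    0.9368     0.233
  Change    0.02834  -0.08501  -0.05667
  Equil      0.2794    0.8518    0.1764
  solve Keq expr → x = -0.02834; check Q = 0.06881

Q₀ = 1.4620e-04; Q < K (proceeds forward)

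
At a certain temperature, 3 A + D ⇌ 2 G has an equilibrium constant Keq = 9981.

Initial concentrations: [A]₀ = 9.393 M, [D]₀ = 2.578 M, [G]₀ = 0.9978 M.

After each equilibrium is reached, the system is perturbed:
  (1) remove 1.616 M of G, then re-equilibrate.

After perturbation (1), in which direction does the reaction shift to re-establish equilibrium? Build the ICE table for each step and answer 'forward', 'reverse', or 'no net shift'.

Q₀ = 4.6601e-04 vs Keq = 9981 ⇒ Q<K, forward
Step 1:
                   A          D          G
  init         9.393      2.578     0.9978
  Δ           -7.732     -2.577      5.154
  eq           1.661 8.2679e-04      6.152
  solve Keq expr → x = 2.577; check Q = 9981
Then remove 1.616 M of G.
Step 2:
                   A          D          G
  init         1.661 8.2679e-04      4.536
  Δ        -0.001129 -3.7624e-04 7.5247e-04
  eq            1.66 4.5055e-04      4.537
  solve Keq expr → x = 3.7624e-04; check Q = 9981

Direction: forward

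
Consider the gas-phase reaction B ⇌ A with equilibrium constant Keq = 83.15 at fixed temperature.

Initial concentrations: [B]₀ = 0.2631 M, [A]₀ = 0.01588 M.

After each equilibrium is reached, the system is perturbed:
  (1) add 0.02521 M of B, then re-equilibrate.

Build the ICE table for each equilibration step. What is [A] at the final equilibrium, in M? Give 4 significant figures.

[A]_eq = 0.3006 M

Q₀ = 0.06036 vs Keq = 83.15 ⇒ Q<K, forward
Step 1:
                   B          A
  init        0.2631    0.01588
  Δ          -0.2598     0.2598
  eq        0.003315     0.2757
  solve Keq expr → x = 0.2598; check Q = 83.15
Then add 0.02521 M of B.
Step 2:
                   B          A
  init       0.02853     0.2757
  Δ         -0.02491    0.02491
  eq        0.003615     0.3006
  solve Keq expr → x = 0.02491; check Q = 83.15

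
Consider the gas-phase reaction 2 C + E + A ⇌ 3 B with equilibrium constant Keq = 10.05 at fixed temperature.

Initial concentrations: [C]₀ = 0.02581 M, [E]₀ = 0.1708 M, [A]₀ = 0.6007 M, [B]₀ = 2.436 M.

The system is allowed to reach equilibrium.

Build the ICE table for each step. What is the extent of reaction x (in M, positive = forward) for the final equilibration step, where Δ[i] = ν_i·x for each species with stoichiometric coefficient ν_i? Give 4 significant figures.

x = -0.351 M

Q₀ = 2.1150e+05 vs Keq = 10.05 ⇒ Q>K, reverse
Step 1:
                    C           E           A           B
  Initial     0.02581      0.1708      0.6007       2.436
  Change       0.7021       0.351       0.351      -1.053
  Equil        0.7279      0.5218      0.9517       1.383
  solve Keq expr → x = -0.351; check Q = 10.05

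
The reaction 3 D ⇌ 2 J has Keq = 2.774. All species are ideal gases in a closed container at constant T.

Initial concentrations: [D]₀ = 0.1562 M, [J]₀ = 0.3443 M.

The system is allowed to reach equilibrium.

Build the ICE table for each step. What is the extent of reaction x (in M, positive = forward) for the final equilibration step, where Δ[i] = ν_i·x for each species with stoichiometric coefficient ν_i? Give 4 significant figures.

x = -0.04377 M

Q₀ = 31.11 vs Keq = 2.774 ⇒ Q>K, reverse
Step 1:
                  D         J
  Initial    0.1562    0.3443
  Change     0.1313  -0.08754
  Equil      0.2875    0.2568
  solve Keq expr → x = -0.04377; check Q = 2.774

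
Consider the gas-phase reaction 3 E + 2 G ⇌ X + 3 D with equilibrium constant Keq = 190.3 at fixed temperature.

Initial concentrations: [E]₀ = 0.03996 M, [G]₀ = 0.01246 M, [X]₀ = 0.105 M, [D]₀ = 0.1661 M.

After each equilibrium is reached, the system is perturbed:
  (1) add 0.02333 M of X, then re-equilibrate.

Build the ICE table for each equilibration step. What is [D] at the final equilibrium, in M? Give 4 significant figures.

Q₀ = 4.8572e+04 vs Keq = 190.3 ⇒ Q>K, reverse
Step 1:
                    E           G           X           D
  Initial     0.03996     0.01246       0.105      0.1661
  Change      0.04214      0.0281    -0.01405    -0.04214
  Equil        0.0821     0.04056     0.09095       0.124
  solve Keq expr → x = -0.01405; check Q = 190.3
Then add 0.02333 M of X.
Step 2:
                    E           G           X           D
  Initial      0.0821     0.04056      0.1143       0.124
  Change     0.002388    0.001592 -7.9589e-04   -0.002388
  Equil       0.08449     0.04215      0.1135      0.1216
  solve Keq expr → x = -7.9589e-04; check Q = 190.3

[D]_eq = 0.1216 M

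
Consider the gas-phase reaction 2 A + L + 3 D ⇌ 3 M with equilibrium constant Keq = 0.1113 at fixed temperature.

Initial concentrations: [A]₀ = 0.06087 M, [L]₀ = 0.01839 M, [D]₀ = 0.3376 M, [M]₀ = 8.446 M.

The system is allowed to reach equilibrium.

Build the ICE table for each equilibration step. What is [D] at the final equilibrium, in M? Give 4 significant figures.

[D]_eq = 4.319 M

Q₀ = 2.2980e+08 vs Keq = 0.1113 ⇒ Q>K, reverse
Step 1:
                   A          L          D          M
  init       0.06087    0.01839     0.3376      8.446
  Δ            2.654      1.327      3.982     -3.982
  eq           2.715      1.346      4.319      4.464
  solve Keq expr → x = -1.327; check Q = 0.1113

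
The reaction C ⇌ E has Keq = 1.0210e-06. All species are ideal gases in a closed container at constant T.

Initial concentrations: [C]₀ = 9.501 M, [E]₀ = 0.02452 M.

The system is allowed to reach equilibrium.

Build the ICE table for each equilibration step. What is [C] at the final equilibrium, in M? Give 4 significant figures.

Q₀ = 0.002581 vs Keq = 1.0210e-06 ⇒ Q>K, reverse
Step 1:
                   C          E
  I            9.501    0.02452
  C          0.02451   -0.02451
  E            9.526 9.7255e-06
  solve Keq expr → x = -0.02451; check Q = 1.0210e-06

[C]_eq = 9.526 M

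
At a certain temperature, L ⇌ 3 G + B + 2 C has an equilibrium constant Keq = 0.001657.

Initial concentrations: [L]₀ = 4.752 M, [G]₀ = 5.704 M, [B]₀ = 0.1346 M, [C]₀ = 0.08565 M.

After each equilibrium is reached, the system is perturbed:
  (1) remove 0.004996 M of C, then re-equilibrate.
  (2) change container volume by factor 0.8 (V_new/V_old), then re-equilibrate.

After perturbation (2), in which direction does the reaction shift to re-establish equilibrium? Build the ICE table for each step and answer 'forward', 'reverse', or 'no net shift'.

Direction: reverse

Q₀ = 0.03856 vs Keq = 0.001657 ⇒ Q>K, reverse
Step 1:
                  L         G         B         C
  Initial     4.752     5.704    0.1346   0.08565
  Change    0.03234  -0.09702  -0.03234  -0.06468
  Equil       4.784     5.607    0.1023   0.02097
  solve Keq expr → x = -0.03234; check Q = 0.001657
Then remove 0.004996 M of C.
Step 2:
                  L         G         B         C
  Initial     4.784     5.607    0.1023   0.01598
  Change  -0.002357  0.007071  0.002357  0.004714
  Equil       4.782     5.614    0.1046   0.02069
  solve Keq expr → x = 0.002357; check Q = 0.001657
Then change container volume by factor 0.8 (V_new/V_old).
Step 3:
                  L         G         B         C
  Initial     5.977     7.018    0.1308   0.02586
  Change   0.005343  -0.01603 -0.005343  -0.01069
  Equil       5.983     7.002    0.1254   0.01517
  solve Keq expr → x = -0.005343; check Q = 0.001657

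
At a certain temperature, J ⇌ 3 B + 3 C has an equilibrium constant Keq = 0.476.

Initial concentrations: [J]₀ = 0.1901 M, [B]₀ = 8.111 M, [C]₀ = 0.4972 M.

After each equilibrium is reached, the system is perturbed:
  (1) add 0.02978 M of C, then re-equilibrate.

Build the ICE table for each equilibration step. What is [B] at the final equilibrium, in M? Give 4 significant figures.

[B]_eq = 7.655 M

Q₀ = 345 vs Keq = 0.476 ⇒ Q>K, reverse
Step 1:
                    J           B           C
  Initial      0.1901       8.111      0.4972
  Change       0.1423     -0.4268     -0.4268
  Equil        0.3324       7.684     0.07038
  solve Keq expr → x = -0.1423; check Q = 0.476
Then add 0.02978 M of C.
Step 2:
                    J           B           C
  Initial      0.3324       7.684      0.1002
  Change     0.009613    -0.02884    -0.02884
  Equil         0.342       7.655     0.07132
  solve Keq expr → x = -0.009613; check Q = 0.476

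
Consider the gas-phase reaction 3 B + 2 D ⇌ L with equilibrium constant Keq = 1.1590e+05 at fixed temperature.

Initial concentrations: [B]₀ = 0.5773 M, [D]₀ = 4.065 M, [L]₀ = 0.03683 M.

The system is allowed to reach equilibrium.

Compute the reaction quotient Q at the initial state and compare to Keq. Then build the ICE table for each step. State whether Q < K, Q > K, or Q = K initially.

Q₀ = 0.01158; Q < K (proceeds forward)

Q₀ = 0.01158 vs Keq = 1.1590e+05 ⇒ Q<K, forward
Step 1:
                  B         D         L
  Initial    0.5773     4.065   0.03683
  Change    -0.5721   -0.3814    0.1907
  Equil     0.00525     3.684    0.2275
  solve Keq expr → x = 0.1907; check Q = 1.1590e+05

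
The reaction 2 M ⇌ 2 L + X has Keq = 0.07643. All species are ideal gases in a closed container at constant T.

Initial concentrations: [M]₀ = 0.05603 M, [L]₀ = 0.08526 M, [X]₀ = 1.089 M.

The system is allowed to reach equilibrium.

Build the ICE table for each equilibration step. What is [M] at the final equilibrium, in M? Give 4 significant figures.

[M]_eq = 0.1114 M

Q₀ = 2.522 vs Keq = 0.07643 ⇒ Q>K, reverse
Step 1:
                    M           L           X
  init        0.05603     0.08526       1.089
  Δ           0.05537    -0.05537    -0.02768
  eq           0.1114     0.02989       1.061
  solve Keq expr → x = -0.02768; check Q = 0.07643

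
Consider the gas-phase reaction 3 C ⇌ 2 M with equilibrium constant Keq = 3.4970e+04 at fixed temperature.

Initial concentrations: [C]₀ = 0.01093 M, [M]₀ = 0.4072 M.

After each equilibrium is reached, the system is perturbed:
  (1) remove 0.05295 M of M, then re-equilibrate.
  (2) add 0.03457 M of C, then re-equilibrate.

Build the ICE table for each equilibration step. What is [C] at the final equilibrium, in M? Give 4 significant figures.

[C]_eq = 0.01587 M

Q₀ = 1.2699e+05 vs Keq = 3.4970e+04 ⇒ Q>K, reverse
Step 1:
                  C         M
  init      0.01093    0.4072
  Δ        0.005764 -0.003843
  eq        0.01669    0.4034
  solve Keq expr → x = -0.001921; check Q = 3.4970e+04
Then remove 0.05295 M of M.
Step 2:
                  C         M
  init      0.01669    0.3504
  Δ       -0.001467 9.7781e-04
  eq        0.01523    0.3514
  solve Keq expr → x = 4.8890e-04; check Q = 3.4970e+04
Then add 0.03457 M of C.
Step 3:
                  C         M
  init       0.0498    0.3514
  Δ        -0.03392   0.02262
  eq        0.01587     0.374
  solve Keq expr → x = 0.01131; check Q = 3.4970e+04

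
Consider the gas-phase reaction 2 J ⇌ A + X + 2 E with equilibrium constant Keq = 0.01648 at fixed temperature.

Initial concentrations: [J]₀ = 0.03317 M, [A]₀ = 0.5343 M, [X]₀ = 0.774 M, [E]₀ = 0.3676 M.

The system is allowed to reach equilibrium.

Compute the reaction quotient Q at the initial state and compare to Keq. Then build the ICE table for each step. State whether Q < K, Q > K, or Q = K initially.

Q₀ = 50.79 vs Keq = 0.01648 ⇒ Q>K, reverse
Step 1:
                  J         A         X         E
  init      0.03317    0.5343     0.774    0.3676
  Δ          0.2854   -0.1427   -0.1427   -0.2854
  eq         0.3185    0.3916    0.6313   0.08224
  solve Keq expr → x = -0.1427; check Q = 0.01648

Q₀ = 50.79; Q > K (proceeds reverse)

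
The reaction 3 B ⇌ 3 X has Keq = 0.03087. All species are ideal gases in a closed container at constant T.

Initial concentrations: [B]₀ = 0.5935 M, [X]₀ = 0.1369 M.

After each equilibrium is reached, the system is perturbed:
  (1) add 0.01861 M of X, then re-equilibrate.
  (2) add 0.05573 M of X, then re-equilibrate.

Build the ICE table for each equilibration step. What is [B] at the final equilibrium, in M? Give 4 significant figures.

Q₀ = 0.01227 vs Keq = 0.03087 ⇒ Q<K, forward
Step 1:
                  B         X
  init       0.5935    0.1369
  Δ        -0.03751   0.03751
  eq          0.556    0.1744
  solve Keq expr → x = 0.0125; check Q = 0.03087
Then add 0.01861 M of X.
Step 2:
                  B         X
  init        0.556     0.193
  Δ         0.01417  -0.01417
  eq         0.5702    0.1789
  solve Keq expr → x = -0.004722; check Q = 0.03087
Then add 0.05573 M of X.
Step 3:
                  B         X
  init       0.5702    0.2346
  Δ         0.04242  -0.04242
  eq         0.6126    0.1922
  solve Keq expr → x = -0.01414; check Q = 0.03087

[B]_eq = 0.6126 M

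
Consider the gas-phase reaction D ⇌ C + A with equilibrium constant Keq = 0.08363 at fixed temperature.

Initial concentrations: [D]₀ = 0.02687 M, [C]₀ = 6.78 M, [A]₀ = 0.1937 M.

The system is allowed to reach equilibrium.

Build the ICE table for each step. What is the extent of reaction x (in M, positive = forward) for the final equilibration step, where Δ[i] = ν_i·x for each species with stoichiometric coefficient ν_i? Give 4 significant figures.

Q₀ = 48.88 vs Keq = 0.08363 ⇒ Q>K, reverse
Step 1:
                    D           C           A
  Initial     0.02687        6.78      0.1937
  Change       0.1909     -0.1909     -0.1909
  Equil        0.2178       6.589    0.002764
  solve Keq expr → x = -0.1909; check Q = 0.08363

x = -0.1909 M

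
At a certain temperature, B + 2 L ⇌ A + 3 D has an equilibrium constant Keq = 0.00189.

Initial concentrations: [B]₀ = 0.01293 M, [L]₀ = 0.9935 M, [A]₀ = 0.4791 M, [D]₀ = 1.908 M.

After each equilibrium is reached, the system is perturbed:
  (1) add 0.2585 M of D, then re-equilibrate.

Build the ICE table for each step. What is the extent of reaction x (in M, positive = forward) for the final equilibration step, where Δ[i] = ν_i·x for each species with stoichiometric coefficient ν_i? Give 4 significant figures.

Q₀ = 260.8 vs Keq = 0.00189 ⇒ Q>K, reverse
Step 1:
                  B         L         A         D
  Initial   0.01293    0.9935    0.4791     1.908
  Change     0.4579    0.9157   -0.4579    -1.374
  Equil      0.4708     1.909   0.02125    0.5344
  solve Keq expr → x = -0.4579; check Q = 0.00189
Then add 0.2585 M of D.
Step 2:
                  B         L         A         D
  Initial    0.4708     1.909   0.02125    0.7929
  Change    0.01323   0.02645  -0.01323  -0.03968
  Equil       0.484     1.936  0.008019    0.7533
  solve Keq expr → x = -0.01323; check Q = 0.00189

x = -0.01323 M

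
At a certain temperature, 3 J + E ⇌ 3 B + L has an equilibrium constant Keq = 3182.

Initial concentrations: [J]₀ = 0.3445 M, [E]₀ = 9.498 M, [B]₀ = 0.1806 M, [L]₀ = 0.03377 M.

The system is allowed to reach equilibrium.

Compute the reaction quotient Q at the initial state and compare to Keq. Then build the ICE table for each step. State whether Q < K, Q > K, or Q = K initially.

Q₀ = 5.1225e-04; Q < K (proceeds forward)

Q₀ = 5.1225e-04 vs Keq = 3182 ⇒ Q<K, forward
Step 1:
                  J         E         B         L
  I          0.3445     9.498    0.1806   0.03377
  C         -0.3357   -0.1119    0.3357    0.1119
  E        0.008757     9.386    0.5163    0.1457
  solve Keq expr → x = 0.1119; check Q = 3182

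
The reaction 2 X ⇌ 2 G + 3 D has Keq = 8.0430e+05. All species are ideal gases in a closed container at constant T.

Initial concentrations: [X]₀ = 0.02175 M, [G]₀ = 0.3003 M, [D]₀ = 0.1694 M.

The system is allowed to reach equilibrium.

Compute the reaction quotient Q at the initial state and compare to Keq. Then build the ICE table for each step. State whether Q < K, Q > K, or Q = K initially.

Q₀ = 0.9267 vs Keq = 8.0430e+05 ⇒ Q<K, forward
Step 1:
                   X          G          D
  Initial    0.02175     0.3003     0.1694
  Change    -0.02172    0.02172    0.03258
  Equil   3.2593e-05      0.322      0.202
  solve Keq expr → x = 0.01086; check Q = 8.0430e+05

Q₀ = 0.9267; Q < K (proceeds forward)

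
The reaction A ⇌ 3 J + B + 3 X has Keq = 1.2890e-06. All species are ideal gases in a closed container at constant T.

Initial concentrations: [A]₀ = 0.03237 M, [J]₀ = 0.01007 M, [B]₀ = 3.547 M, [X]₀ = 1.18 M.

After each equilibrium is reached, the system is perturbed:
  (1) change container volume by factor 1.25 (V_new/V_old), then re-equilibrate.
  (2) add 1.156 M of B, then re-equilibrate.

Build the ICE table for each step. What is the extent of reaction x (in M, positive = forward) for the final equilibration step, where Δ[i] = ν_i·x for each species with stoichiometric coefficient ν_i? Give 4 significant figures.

x = -8.8080e-05 M

Q₀ = 1.8385e-04 vs Keq = 1.2890e-06 ⇒ Q>K, reverse
Step 1:
                  A         J         B         X
  init      0.03237   0.01007     3.547      1.18
  Δ        0.002692 -0.008076 -0.002692 -0.008076
  eq        0.03506  0.001994     3.544     1.172
  solve Keq expr → x = -0.002692; check Q = 1.2890e-06
Then change container volume by factor 1.25 (V_new/V_old).
Step 2:
                  A         J         B         X
  init      0.02805  0.001595     2.835    0.9375
  Δ       -2.9529e-04 8.8588e-04 2.9529e-04 8.8588e-04
  eq        0.02775  0.002481     2.836    0.9384
  solve Keq expr → x = 2.9529e-04; check Q = 1.2890e-06
Then add 1.156 M of B.
Step 3:
                  A         J         B         X
  init      0.02775  0.002481     3.992    0.9384
  Δ       8.8080e-05 -2.6424e-04 -8.8080e-05 -2.6424e-04
  eq        0.02784  0.002216     3.992    0.9382
  solve Keq expr → x = -8.8080e-05; check Q = 1.2890e-06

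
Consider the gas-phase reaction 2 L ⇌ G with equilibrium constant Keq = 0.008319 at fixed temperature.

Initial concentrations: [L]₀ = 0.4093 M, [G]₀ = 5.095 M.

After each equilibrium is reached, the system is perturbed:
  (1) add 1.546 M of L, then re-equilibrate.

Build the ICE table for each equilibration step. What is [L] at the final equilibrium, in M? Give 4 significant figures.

Q₀ = 30.41 vs Keq = 0.008319 ⇒ Q>K, reverse
Step 1:
                    L           G
  I            0.4093       5.095
  C             8.784      -4.392
  E             9.193      0.7031
  solve Keq expr → x = -4.392; check Q = 0.008319
Then add 1.546 M of L.
Step 2:
                    L           G
  I             10.74      0.7031
  C           -0.3795      0.1897
  E             10.36      0.8928
  solve Keq expr → x = 0.1897; check Q = 0.008319

[L]_eq = 10.36 M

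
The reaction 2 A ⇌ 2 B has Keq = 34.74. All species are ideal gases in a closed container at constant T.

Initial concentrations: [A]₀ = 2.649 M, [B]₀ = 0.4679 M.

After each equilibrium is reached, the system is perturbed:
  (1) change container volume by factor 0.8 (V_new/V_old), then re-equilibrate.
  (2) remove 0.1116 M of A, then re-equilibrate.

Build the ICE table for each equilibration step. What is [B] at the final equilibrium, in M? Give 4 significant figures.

[B]_eq = 3.236 M

Q₀ = 0.0312 vs Keq = 34.74 ⇒ Q<K, forward
Step 1:
                    A           B
  init          2.649      0.4679
  Δ            -2.197       2.197
  eq           0.4521       2.665
  solve Keq expr → x = 1.098; check Q = 34.74
Then change container volume by factor 0.8 (V_new/V_old).
Step 2:
                    A           B
  init         0.5651       3.331
  Δ                 0           0
  eq           0.5651       3.331
  solve Keq expr → x = 0; check Q = 34.74
Then remove 0.1116 M of A.
Step 3:
                    A           B
  init         0.4535       3.331
  Δ           0.09541    -0.09541
  eq            0.549       3.236
  solve Keq expr → x = -0.04771; check Q = 34.74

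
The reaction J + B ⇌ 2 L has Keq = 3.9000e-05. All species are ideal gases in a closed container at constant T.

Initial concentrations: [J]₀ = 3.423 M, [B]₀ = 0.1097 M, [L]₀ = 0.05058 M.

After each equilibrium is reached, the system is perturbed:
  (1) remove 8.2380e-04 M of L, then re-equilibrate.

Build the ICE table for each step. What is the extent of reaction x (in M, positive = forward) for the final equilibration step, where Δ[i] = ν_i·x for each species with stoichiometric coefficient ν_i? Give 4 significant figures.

x = 4.0852e-04 M

Q₀ = 0.006813 vs Keq = 3.9000e-05 ⇒ Q>K, reverse
Step 1:
                    J           B           L
  Initial       3.423      0.1097     0.05058
  Change      0.02318     0.02318    -0.04635
  Equil         3.446      0.1329    0.004226
  solve Keq expr → x = -0.02318; check Q = 3.9000e-05
Then remove 8.2380e-04 M of L.
Step 2:
                    J           B           L
  Initial       3.446      0.1329    0.003402
  Change  -4.0852e-04 -4.0852e-04  8.1705e-04
  Equil         3.446      0.1325    0.004219
  solve Keq expr → x = 4.0852e-04; check Q = 3.9000e-05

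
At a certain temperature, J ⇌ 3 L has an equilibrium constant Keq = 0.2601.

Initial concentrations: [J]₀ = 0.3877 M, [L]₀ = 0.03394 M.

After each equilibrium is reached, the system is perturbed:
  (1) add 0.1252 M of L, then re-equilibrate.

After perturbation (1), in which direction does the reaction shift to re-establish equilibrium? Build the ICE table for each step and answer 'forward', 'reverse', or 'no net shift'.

Q₀ = 1.0084e-04 vs Keq = 0.2601 ⇒ Q<K, forward
Step 1:
                    J           L
  Initial      0.3877     0.03394
  Change       -0.125      0.3749
  Equil        0.2627      0.4088
  solve Keq expr → x = 0.125; check Q = 0.2601
Then add 0.1252 M of L.
Step 2:
                    J           L
  Initial      0.2627       0.534
  Change       0.0358     -0.1074
  Equil        0.2985      0.4266
  solve Keq expr → x = -0.0358; check Q = 0.2601

Direction: reverse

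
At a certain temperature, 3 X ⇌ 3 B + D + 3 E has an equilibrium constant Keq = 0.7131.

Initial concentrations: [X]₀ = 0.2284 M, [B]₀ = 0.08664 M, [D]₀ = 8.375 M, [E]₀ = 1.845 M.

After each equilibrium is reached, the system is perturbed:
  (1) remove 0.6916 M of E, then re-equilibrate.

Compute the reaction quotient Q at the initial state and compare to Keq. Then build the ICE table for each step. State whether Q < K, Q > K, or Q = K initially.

Q₀ = 2.871 vs Keq = 0.7131 ⇒ Q>K, reverse
Step 1:
                    X           B           D           E
  I            0.2284     0.08664       8.375       1.845
  C           0.02529    -0.02529   -0.008429    -0.02529
  E            0.2537     0.06135       8.367        1.82
  solve Keq expr → x = -0.008429; check Q = 0.7131
Then remove 0.6916 M of E.
Step 2:
                    X           B           D           E
  I            0.2537     0.06135       8.367       1.128
  C          -0.02562     0.02562    0.008538     0.02562
  E            0.2281     0.08697       8.375       1.154
  solve Keq expr → x = 0.008538; check Q = 0.7131

Q₀ = 2.871; Q > K (proceeds reverse)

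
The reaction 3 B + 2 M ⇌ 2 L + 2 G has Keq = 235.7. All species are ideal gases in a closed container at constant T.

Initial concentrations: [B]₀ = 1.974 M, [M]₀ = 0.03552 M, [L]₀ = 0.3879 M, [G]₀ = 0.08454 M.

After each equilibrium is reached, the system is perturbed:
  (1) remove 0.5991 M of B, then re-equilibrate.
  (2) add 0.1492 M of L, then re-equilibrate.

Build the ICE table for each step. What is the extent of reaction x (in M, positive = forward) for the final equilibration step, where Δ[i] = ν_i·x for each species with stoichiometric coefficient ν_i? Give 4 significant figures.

Q₀ = 0.1108 vs Keq = 235.7 ⇒ Q<K, forward
Step 1:
                  B         M         L         G
  Initial     1.974   0.03552    0.3879   0.08454
  Change   -0.05144  -0.03429   0.03429   0.03429
  Equil       1.923  0.001226    0.4222    0.1188
  solve Keq expr → x = 0.01715; check Q = 235.7
Then remove 0.5991 M of B.
Step 2:
                  B         M         L         G
  Initial     1.323  0.001226    0.4222    0.1188
  Change   0.001345 8.9654e-04 -8.9654e-04 -8.9654e-04
  Equil       1.325  0.002122    0.4213    0.1179
  solve Keq expr → x = -4.4827e-04; check Q = 235.7
Then add 0.1492 M of L.
Step 3:
                  B         M         L         G
  Initial     1.325  0.002122    0.5705    0.1179
  Change    0.00109 7.2678e-04 -7.2678e-04 -7.2678e-04
  Equil       1.326  0.002849    0.5698    0.1172
  solve Keq expr → x = -3.6339e-04; check Q = 235.7

x = -3.6339e-04 M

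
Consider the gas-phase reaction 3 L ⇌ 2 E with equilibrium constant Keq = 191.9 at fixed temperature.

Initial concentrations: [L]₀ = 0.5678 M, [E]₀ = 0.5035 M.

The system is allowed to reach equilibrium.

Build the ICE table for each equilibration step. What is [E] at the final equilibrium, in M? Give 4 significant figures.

[E]_eq = 0.7838 M

Q₀ = 1.385 vs Keq = 191.9 ⇒ Q<K, forward
Step 1:
                  L         E
  init       0.5678    0.5035
  Δ         -0.4204    0.2803
  eq         0.1474    0.7838
  solve Keq expr → x = 0.1401; check Q = 191.9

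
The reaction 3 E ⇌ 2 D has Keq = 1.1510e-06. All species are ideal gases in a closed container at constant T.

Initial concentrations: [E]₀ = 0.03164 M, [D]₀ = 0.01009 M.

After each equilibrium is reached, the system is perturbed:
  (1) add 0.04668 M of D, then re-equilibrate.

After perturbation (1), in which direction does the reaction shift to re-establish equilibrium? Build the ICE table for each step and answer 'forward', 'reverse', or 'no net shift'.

Direction: reverse

Q₀ = 3.214 vs Keq = 1.1510e-06 ⇒ Q>K, reverse
Step 1:
                   E          D
  Initial    0.03164    0.01009
  Change     0.01512   -0.01008
  Equil      0.04676 1.0848e-05
  solve Keq expr → x = -0.00504; check Q = 1.1510e-06
Then add 0.04668 M of D.
Step 2:
                   E          D
  Initial    0.04676    0.04669
  Change     0.06997   -0.04665
  Equil       0.1167 4.2787e-05
  solve Keq expr → x = -0.02332; check Q = 1.1510e-06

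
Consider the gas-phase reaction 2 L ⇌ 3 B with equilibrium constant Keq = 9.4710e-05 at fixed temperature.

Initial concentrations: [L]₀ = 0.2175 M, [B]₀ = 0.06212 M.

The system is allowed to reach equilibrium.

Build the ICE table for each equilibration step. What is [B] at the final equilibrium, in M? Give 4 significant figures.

[B]_eq = 0.01794 M

Q₀ = 0.005067 vs Keq = 9.4710e-05 ⇒ Q>K, reverse
Step 1:
                   L          B
  I           0.2175    0.06212
  C          0.02945   -0.04418
  E            0.247    0.01794
  solve Keq expr → x = -0.01473; check Q = 9.4710e-05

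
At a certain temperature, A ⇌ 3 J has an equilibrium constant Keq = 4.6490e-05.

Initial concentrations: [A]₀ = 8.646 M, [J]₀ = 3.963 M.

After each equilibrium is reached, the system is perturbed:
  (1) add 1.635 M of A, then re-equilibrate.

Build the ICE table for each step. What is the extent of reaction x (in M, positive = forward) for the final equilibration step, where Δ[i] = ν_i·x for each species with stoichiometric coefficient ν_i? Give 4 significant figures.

x = 0.001341 M

Q₀ = 7.199 vs Keq = 4.6490e-05 ⇒ Q>K, reverse
Step 1:
                   A          J
  init         8.646      3.963
  Δ            1.295     -3.886
  eq           9.941    0.07732
  solve Keq expr → x = -1.295; check Q = 4.6490e-05
Then add 1.635 M of A.
Step 2:
                   A          J
  init         11.58    0.07732
  Δ        -0.001341   0.004022
  eq           11.57    0.08134
  solve Keq expr → x = 0.001341; check Q = 4.6490e-05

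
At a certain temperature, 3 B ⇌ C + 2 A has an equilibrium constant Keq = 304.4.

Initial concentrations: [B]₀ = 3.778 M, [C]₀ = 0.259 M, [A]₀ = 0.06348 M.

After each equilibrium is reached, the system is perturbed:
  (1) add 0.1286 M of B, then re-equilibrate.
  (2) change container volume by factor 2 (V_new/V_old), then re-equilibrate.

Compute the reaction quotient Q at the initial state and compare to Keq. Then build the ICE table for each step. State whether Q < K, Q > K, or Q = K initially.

Q₀ = 1.9355e-05; Q < K (proceeds forward)

Q₀ = 1.9355e-05 vs Keq = 304.4 ⇒ Q<K, forward
Step 1:
                   B          C          A
  Initial      3.778      0.259    0.06348
  Change       -3.48       1.16       2.32
  Equil       0.2981      1.419      2.383
  solve Keq expr → x = 1.16; check Q = 304.4
Then add 0.1286 M of B.
Step 2:
                   B          C          A
  Initial     0.4267      1.419      2.383
  Change     -0.1192    0.03973    0.07946
  Equil       0.3075      1.459      2.463
  solve Keq expr → x = 0.03973; check Q = 304.4
Then change container volume by factor 2 (V_new/V_old).
Step 3:
                   B          C          A
  Initial     0.1537     0.7294      1.231
  Change           0          0          0
  Equil       0.1537     0.7294      1.231
  solve Keq expr → x = 0; check Q = 304.4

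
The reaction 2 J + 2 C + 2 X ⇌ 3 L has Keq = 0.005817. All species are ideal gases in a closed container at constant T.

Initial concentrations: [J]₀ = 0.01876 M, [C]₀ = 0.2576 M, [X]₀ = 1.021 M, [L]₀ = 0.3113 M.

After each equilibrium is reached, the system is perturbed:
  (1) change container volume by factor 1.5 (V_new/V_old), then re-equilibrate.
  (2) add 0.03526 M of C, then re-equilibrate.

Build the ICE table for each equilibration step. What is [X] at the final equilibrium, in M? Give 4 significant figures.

[X]_eq = 0.8058 M

Q₀ = 1239 vs Keq = 0.005817 ⇒ Q>K, reverse
Step 1:
                   J          C          X          L
  Initial    0.01876     0.2576      1.021     0.3113
  Change      0.1808     0.1808     0.1808    -0.2712
  Equil       0.1996     0.4384      1.202    0.04007
  solve Keq expr → x = -0.09041; check Q = 0.005817
Then change container volume by factor 1.5 (V_new/V_old).
Step 2:
                   J          C          X          L
  Initial     0.1331     0.2923     0.8012    0.02671
  Change    0.005411   0.005411   0.005411  -0.008116
  Equil       0.1385     0.2977     0.8066     0.0186
  solve Keq expr → x = -0.002705; check Q = 0.005817
Then add 0.03526 M of C.
Step 3:
                   J          C          X          L
  Initial     0.1385      0.333     0.8066     0.0186
  Change  -8.7165e-04 -8.7165e-04 -8.7165e-04   0.001307
  Equil       0.1376     0.3321     0.8058     0.0199
  solve Keq expr → x = 4.3582e-04; check Q = 0.005817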